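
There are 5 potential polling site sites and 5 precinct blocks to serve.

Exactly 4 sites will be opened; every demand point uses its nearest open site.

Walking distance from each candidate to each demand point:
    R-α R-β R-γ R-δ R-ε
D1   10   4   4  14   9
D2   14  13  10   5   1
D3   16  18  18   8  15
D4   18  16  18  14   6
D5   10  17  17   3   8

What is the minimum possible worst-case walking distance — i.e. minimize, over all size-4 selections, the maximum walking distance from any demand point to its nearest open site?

Open {D1, D2, D3, D4}.
  Farthest demand point is R-α at walking distance 10 (to D1); all others are ≤ 10.
With {D1, D2, D3, D5} the worst case is 10.
With {D1, D2, D4, D5} the worst case is 10.
No size-4 selection achieves below 10.

10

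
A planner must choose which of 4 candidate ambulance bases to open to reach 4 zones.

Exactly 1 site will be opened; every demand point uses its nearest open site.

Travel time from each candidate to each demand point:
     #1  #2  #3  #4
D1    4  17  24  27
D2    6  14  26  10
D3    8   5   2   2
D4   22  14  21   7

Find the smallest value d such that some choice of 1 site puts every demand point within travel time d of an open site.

8

Open {D3}.
  Farthest demand point is #1 at travel time 8 (to D3); all others are ≤ 8.
With {D4} the worst case is 22.
With {D2} the worst case is 26.
No size-1 selection achieves below 8.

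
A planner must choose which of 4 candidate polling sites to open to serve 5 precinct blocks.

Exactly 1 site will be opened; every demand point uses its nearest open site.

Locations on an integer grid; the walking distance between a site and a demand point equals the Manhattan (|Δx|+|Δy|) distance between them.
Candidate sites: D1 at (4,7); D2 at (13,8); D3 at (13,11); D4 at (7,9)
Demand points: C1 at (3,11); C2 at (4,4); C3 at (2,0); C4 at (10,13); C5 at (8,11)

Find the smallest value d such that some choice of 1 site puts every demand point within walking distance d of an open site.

12

Open {D1}.
  Farthest demand point is C4 at walking distance 12 (to D1); all others are ≤ 12.
With {D4} the worst case is 14.
With {D2} the worst case is 19.
No size-1 selection achieves below 12.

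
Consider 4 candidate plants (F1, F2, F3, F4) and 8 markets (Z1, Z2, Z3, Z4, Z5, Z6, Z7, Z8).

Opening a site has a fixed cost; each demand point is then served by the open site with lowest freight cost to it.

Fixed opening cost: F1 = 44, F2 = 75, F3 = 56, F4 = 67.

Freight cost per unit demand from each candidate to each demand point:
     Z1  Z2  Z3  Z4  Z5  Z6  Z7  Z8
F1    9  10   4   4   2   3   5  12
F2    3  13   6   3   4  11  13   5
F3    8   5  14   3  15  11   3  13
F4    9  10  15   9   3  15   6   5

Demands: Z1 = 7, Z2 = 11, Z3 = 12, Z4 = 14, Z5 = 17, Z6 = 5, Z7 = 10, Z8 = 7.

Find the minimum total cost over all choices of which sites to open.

455

Open {F1, F2, F3}: assign each demand point to its cheapest open site.
  Z1→F2 7×3=21, Z2→F3 11×5=55, Z3→F1 12×4=48, Z4→F2 14×3=42, Z5→F1 17×2=34, Z6→F1 5×3=15, Z7→F3 10×3=30, Z8→F2 7×5=35
  freight cost 280, fixed 175 → total 455.
Compare {F1, F3}: freight cost 364 + fixed 100 = 464.
Compare {F1, F2}: freight cost 355 + fixed 119 = 474.
Compare {F1, F3, F4}: freight cost 315 + fixed 167 = 482.
All other subsets cost ≥ 464. Minimum total cost: 455.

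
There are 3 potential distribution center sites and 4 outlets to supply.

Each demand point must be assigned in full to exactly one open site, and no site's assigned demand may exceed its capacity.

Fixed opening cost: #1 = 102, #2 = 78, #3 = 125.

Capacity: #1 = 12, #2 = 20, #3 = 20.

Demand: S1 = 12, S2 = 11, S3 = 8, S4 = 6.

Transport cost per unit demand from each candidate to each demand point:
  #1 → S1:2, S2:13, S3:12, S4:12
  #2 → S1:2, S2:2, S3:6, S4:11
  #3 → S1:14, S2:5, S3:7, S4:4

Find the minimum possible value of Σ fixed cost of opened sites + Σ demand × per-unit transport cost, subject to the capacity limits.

Open {#2, #3}; cheapest assignment that respects the capacities:
  #2 (cap 20, load 20): S1, S3 — cost 12×2 + 8×6 = 72
  #3 (cap 20, load 17): S2, S4 — cost 11×5 + 6×4 = 79
  Shipping 151, fixed 203 → total 354.
  Any other capacity-feasible assignment to {#2, #3} ships for at least 151.
Compare {#1, #2, #3}: its best feasible assignment gives total 423.
Every other set of open sites that can feasibly serve all demand totals ≥ 423 even under its best assignment. Minimum: 354.

354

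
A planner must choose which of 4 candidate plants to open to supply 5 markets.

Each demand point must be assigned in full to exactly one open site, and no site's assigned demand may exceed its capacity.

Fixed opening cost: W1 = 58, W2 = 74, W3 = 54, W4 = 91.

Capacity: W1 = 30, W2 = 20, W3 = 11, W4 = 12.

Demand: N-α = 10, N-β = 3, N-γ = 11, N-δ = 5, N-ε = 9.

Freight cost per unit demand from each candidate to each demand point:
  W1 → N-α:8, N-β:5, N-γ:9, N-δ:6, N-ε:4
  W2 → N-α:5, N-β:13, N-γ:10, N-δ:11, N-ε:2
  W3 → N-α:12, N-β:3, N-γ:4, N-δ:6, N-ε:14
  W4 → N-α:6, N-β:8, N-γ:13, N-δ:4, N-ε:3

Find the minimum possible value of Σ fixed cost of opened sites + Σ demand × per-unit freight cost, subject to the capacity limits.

Open {W1, W3}; cheapest assignment that respects the capacities:
  W1 (cap 30, load 27): N-α, N-β, N-δ, N-ε — cost 10×8 + 3×5 + 5×6 + 9×4 = 161
  W3 (cap 11, load 11): N-γ — cost 11×4 = 44
  Shipping 205, fixed 112 → total 317.
  Any other capacity-feasible assignment to {W1, W3} ships for at least 205.
Compare {W1, W2, W3}: its best feasible assignment gives total 343.
Compare {W1, W2}: its best feasible assignment gives total 344.
Every other set of open sites that can feasibly serve all demand totals ≥ 343 even under its best assignment. Minimum: 317.

317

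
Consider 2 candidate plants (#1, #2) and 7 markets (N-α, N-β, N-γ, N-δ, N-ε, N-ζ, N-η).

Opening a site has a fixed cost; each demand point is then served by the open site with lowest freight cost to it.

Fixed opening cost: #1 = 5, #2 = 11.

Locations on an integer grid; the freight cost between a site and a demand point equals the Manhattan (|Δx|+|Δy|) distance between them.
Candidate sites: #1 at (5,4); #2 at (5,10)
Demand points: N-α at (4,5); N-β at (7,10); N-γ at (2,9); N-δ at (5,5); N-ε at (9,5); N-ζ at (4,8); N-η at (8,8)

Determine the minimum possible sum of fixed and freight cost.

38

Open {#1, #2}: assign each demand point to its cheapest open site.
  N-α→#1 2, N-β→#2 2, N-γ→#2 4, N-δ→#1 1, N-ε→#1 5, N-ζ→#2 3, N-η→#2 5
  freight cost 22, fixed 16 → total 38.
Compare {#1}: freight cost 36 + fixed 5 = 41.
Compare {#2}: freight cost 34 + fixed 11 = 45.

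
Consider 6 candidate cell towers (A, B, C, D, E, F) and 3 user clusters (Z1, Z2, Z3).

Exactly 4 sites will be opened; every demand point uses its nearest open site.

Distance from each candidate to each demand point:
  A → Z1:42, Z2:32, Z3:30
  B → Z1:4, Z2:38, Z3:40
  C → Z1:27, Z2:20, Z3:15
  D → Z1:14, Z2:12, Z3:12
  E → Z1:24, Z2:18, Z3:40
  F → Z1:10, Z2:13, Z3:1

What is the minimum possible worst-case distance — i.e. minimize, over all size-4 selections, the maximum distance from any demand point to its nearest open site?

12

Open {A, B, C, D}.
  Farthest demand point is Z2 at distance 12 (to D); all others are ≤ 12.
With {A, B, D, E} the worst case is 12.
With {A, B, D, F} the worst case is 12.
No size-4 selection achieves below 12.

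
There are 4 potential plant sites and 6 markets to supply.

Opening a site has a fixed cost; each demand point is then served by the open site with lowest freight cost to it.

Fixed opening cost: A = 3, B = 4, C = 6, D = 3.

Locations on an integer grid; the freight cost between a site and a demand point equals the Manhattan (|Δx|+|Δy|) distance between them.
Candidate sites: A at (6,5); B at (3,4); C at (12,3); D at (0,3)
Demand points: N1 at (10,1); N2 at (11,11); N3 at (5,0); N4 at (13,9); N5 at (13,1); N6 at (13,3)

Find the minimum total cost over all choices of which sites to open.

Open {A, C}: assign each demand point to its cheapest open site.
  N1→C 4, N2→C 9, N3→A 6, N4→C 7, N5→C 3, N6→C 1
  freight cost 30, fixed 9 → total 39.
Compare {C}: freight cost 34 + fixed 6 = 40.
Compare {B, C}: freight cost 30 + fixed 10 = 40.
Compare {C, D}: freight cost 32 + fixed 9 = 41.
All other subsets cost ≥ 40. Minimum total cost: 39.

39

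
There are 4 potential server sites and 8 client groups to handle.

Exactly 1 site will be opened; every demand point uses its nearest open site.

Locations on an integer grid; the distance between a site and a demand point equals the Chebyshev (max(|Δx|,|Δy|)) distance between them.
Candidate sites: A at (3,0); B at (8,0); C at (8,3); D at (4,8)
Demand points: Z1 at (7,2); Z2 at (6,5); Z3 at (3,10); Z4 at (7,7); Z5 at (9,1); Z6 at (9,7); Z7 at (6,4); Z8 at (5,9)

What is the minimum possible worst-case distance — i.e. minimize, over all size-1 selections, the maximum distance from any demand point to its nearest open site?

7

Open {C}.
  Farthest demand point is Z3 at distance 7 (to C); all others are ≤ 7.
With {D} the worst case is 7.
With {A} the worst case is 10.
No size-1 selection achieves below 7.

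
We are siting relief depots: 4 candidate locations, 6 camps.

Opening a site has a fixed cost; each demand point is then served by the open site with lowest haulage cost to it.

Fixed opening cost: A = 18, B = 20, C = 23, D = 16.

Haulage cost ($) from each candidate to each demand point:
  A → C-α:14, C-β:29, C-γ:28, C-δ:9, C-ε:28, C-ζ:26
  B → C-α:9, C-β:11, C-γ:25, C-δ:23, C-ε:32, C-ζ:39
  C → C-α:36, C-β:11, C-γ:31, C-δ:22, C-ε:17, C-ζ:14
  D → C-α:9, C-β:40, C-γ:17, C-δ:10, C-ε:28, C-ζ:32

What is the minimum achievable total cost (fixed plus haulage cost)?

Open {C, D}: assign each demand point to its cheapest open site.
  C-α→D 9, C-β→C 11, C-γ→D 17, C-δ→D 10, C-ε→C 17, C-ζ→C 14
  haulage cost 78, fixed 39 → total 117.
Compare {A, C}: haulage cost 93 + fixed 41 = 134.
Compare {A, C, D}: haulage cost 77 + fixed 57 = 134.
Compare {B, C, D}: haulage cost 78 + fixed 59 = 137.
All other subsets cost ≥ 134. Minimum total cost: 117.

117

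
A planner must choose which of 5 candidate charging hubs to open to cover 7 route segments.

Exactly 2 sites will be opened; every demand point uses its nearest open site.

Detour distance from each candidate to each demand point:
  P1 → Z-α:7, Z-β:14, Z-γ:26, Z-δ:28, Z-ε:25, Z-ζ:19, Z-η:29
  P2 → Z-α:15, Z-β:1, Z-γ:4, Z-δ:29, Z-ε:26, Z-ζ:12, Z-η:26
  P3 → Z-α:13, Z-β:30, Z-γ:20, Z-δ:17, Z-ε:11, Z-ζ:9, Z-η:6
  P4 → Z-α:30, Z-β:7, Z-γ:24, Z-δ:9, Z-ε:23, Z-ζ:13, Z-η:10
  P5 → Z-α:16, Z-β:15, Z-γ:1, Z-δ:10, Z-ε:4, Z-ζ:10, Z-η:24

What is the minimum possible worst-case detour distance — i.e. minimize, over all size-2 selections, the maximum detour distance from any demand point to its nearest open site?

Open {P3, P5}.
  Farthest demand point is Z-β at detour distance 15 (to P5); all others are ≤ 15.
With {P4, P5} the worst case is 16.
With {P2, P3} the worst case is 17.
No size-2 selection achieves below 15.

15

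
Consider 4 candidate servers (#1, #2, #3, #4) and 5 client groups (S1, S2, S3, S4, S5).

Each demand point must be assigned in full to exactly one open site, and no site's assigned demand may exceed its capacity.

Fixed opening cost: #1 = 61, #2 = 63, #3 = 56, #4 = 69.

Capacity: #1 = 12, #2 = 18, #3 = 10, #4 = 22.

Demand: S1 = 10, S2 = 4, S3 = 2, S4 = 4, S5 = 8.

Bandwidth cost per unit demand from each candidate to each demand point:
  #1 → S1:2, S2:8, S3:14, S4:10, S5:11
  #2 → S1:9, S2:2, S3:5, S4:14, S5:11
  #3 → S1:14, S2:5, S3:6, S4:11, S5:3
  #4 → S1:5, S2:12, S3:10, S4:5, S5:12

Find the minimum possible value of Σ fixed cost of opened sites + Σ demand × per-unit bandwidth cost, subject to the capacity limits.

Open {#3, #4}; cheapest assignment that respects the capacities:
  #3 (cap 10, load 10): S3, S5 — cost 2×6 + 8×3 = 36
  #4 (cap 22, load 18): S1, S2, S4 — cost 10×5 + 4×12 + 4×5 = 118
  Shipping 154, fixed 125 → total 279.
  Any other capacity-feasible assignment to {#3, #4} ships for at least 154.
Compare {#1, #2, #3}: its best feasible assignment gives total 298.
Compare {#2, #3, #4}: its best feasible assignment gives total 300.
Every other set of open sites that can feasibly serve all demand totals ≥ 298 even under its best assignment. Minimum: 279.

279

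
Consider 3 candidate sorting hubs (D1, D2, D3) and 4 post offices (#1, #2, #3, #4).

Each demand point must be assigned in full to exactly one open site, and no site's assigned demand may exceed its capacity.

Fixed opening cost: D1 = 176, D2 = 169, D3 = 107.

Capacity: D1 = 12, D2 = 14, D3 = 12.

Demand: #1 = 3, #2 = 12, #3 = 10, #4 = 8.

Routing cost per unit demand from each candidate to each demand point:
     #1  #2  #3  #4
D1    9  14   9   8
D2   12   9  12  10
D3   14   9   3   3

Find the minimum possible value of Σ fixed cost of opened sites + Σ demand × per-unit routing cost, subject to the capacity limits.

681

Open {D1, D2, D3}; cheapest assignment that respects the capacities:
  D1 (cap 12, load 11): #1, #4 — cost 3×9 + 8×8 = 91
  D2 (cap 14, load 12): #2 — cost 12×9 = 108
  D3 (cap 12, load 10): #3 — cost 10×3 = 30
  Shipping 229, fixed 452 → total 681.
  Any other capacity-feasible assignment to {D1, D2, D3} ships for at least 229.
Total demand is 33 and no other set of sites has combined capacity ≥ 33, so {D1, D2, D3} is the only feasible choice of open sites. Minimum: 681.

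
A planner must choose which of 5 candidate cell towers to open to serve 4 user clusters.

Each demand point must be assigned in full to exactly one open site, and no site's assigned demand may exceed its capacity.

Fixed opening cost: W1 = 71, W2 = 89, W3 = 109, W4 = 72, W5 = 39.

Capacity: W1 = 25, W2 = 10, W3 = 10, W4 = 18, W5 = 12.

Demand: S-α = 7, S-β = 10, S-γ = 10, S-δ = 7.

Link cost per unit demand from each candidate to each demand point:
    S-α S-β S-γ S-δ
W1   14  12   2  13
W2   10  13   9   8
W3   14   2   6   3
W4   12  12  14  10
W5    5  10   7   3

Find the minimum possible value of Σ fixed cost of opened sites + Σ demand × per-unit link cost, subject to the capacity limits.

378

Open {W1, W3, W5}; cheapest assignment that respects the capacities:
  W1 (cap 25, load 17): S-α, S-γ — cost 7×14 + 10×2 = 118
  W3 (cap 10, load 10): S-β — cost 10×2 = 20
  W5 (cap 12, load 7): S-δ — cost 7×3 = 21
  Shipping 159, fixed 219 → total 378.
  Any other capacity-feasible assignment to {W1, W3, W5} ships for at least 159.
Compare {W1, W3}: its best feasible assignment gives total 409.
Compare {W1, W5}: its best feasible assignment gives total 419.
Every other set of open sites that can feasibly serve all demand totals ≥ 409 even under its best assignment. Minimum: 378.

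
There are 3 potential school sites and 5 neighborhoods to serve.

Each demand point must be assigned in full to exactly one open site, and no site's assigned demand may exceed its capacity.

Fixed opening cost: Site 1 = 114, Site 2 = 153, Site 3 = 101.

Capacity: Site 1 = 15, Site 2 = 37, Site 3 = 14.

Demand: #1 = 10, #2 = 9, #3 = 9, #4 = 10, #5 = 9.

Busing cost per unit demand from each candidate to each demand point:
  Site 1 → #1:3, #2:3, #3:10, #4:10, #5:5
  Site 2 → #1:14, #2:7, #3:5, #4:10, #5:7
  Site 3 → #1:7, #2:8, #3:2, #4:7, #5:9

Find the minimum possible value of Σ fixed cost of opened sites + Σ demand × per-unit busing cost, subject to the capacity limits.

568

Open {Site 1, Site 2}; cheapest assignment that respects the capacities:
  Site 1 (cap 15, load 10): #1 — cost 10×3 = 30
  Site 2 (cap 37, load 37): #2, #3, #4, #5 — cost 9×7 + 9×5 + 10×10 + 9×7 = 271
  Shipping 301, fixed 267 → total 568.
  Any other capacity-feasible assignment to {Site 1, Site 2} ships for at least 301.
Compare {Site 2, Site 3}: its best feasible assignment gives total 595.
Compare {Site 1, Site 2, Site 3}: its best feasible assignment gives total 639.
Every other set of open sites that can feasibly serve all demand totals ≥ 595 even under its best assignment. Minimum: 568.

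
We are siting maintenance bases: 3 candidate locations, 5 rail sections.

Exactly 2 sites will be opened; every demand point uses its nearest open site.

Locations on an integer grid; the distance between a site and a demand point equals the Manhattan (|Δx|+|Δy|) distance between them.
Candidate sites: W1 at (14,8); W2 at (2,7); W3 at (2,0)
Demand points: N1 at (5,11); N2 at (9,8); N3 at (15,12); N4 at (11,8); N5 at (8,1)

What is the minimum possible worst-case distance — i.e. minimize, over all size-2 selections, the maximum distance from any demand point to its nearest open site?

Open {W1, W2}.
  Farthest demand point is N5 at distance 12 (to W2); all others are ≤ 12.
With {W1, W3} the worst case is 12.
With {W2, W3} the worst case is 18.
No size-2 selection achieves below 12.

12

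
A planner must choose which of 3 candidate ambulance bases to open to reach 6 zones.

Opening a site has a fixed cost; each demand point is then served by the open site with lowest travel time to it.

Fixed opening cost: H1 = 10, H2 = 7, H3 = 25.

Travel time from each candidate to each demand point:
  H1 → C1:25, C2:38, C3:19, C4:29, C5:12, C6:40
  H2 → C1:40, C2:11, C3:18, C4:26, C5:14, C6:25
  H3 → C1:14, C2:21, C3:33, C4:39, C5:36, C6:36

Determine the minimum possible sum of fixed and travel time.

134

Open {H1, H2}: assign each demand point to its cheapest open site.
  C1→H1 25, C2→H2 11, C3→H2 18, C4→H2 26, C5→H1 12, C6→H2 25
  travel time 117, fixed 17 → total 134.
Compare {H2, H3}: travel time 108 + fixed 32 = 140.
Compare {H2}: travel time 134 + fixed 7 = 141.
Compare {H1, H2, H3}: travel time 106 + fixed 42 = 148.
All other subsets cost ≥ 140. Minimum total cost: 134.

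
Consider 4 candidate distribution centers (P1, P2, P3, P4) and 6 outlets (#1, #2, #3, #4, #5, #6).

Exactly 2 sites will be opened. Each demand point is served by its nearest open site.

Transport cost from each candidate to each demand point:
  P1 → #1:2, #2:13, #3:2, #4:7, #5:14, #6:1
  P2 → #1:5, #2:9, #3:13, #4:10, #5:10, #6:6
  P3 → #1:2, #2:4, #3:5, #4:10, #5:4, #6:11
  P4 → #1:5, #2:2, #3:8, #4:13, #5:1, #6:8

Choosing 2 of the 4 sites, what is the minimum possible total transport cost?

Open {P1, P4}.
  #1→P1 2, #2→P4 2, #3→P1 2, #4→P1 7, #5→P4 1, #6→P1 1  ⇒ total 15.
Compare {P1, P3}: total 20.
Compare {P3, P4}: total 28.
No size-2 selection does better; minimum is 15.

15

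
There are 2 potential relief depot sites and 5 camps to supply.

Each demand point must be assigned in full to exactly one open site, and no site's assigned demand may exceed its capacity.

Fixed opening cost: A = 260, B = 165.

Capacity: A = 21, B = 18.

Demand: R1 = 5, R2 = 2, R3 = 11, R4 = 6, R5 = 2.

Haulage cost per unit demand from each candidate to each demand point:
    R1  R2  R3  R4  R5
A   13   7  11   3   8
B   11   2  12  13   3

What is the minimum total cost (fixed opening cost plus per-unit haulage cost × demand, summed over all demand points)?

629

Open {A, B}; cheapest assignment that respects the capacities:
  A (cap 21, load 17): R3, R4 — cost 11×11 + 6×3 = 139
  B (cap 18, load 9): R1, R2, R5 — cost 5×11 + 2×2 + 2×3 = 65
  Shipping 204, fixed 425 → total 629.
  Any other capacity-feasible assignment to {A, B} ships for at least 204.
Total demand is 26 and no other set of sites has combined capacity ≥ 26, so {A, B} is the only feasible choice of open sites. Minimum: 629.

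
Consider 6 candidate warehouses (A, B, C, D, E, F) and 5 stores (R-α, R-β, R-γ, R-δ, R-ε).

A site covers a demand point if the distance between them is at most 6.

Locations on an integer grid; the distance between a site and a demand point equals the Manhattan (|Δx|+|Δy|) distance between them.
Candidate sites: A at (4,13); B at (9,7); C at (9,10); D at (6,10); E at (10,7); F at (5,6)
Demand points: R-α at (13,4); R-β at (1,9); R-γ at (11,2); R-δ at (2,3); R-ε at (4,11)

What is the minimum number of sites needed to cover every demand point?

3

Coverage sets (demand points within 6 of each site):
  A: {R-ε}
  B: {}
  C: {R-ε}
  D: {R-β, R-ε}
  E: {R-α, R-γ}
  F: {R-δ, R-ε}
No 2 sites suffice: every size-2 union leaves at least one demand point uncovered.
But {D, E, F} covers everything, so the minimum is 3.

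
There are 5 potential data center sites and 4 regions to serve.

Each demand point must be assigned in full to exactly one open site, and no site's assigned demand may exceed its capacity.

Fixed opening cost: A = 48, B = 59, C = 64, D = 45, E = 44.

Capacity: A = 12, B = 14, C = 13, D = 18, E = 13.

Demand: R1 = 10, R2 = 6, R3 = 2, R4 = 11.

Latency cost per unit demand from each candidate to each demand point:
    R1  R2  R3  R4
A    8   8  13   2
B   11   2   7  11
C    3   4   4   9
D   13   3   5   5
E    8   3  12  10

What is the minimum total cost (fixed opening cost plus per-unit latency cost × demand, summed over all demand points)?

Open {C, D}; cheapest assignment that respects the capacities:
  C (cap 13, load 12): R1, R3 — cost 10×3 + 2×4 = 38
  D (cap 18, load 17): R2, R4 — cost 6×3 + 11×5 = 73
  Shipping 111, fixed 109 → total 220.
  Any other capacity-feasible assignment to {C, D} ships for at least 111.
Compare {A, C, E}: its best feasible assignment gives total 234.
Compare {A, C, D}: its best feasible assignment gives total 235.
Every other set of open sites that can feasibly serve all demand totals ≥ 234 even under its best assignment. Minimum: 220.

220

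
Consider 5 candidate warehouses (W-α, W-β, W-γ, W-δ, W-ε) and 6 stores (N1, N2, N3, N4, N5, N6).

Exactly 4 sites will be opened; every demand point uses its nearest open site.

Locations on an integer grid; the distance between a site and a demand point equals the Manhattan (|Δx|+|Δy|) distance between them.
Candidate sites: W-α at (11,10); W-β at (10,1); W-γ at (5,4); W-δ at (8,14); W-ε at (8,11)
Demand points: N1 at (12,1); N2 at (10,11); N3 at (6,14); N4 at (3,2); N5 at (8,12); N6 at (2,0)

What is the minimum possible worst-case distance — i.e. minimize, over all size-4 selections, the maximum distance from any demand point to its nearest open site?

Open {W-α, W-β, W-γ, W-δ}.
  Farthest demand point is N6 at distance 7 (to W-γ); all others are ≤ 7.
With {W-α, W-β, W-γ, W-ε} the worst case is 7.
With {W-β, W-γ, W-δ, W-ε} the worst case is 7.
No size-4 selection achieves below 7.

7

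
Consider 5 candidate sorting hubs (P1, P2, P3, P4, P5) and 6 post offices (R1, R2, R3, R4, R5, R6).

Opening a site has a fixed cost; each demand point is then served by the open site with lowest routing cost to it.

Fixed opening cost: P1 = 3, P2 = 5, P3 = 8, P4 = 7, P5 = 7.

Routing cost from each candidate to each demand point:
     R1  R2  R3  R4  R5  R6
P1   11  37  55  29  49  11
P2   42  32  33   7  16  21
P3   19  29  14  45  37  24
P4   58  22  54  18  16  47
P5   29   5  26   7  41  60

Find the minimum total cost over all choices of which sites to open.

87

Open {P1, P2, P3, P5}: assign each demand point to its cheapest open site.
  R1→P1 11, R2→P5 5, R3→P3 14, R4→P2 7, R5→P2 16, R6→P1 11
  routing cost 64, fixed 23 → total 87.
Compare {P1, P3, P4, P5}: routing cost 64 + fixed 25 = 89.
Compare {P1, P2, P5}: routing cost 76 + fixed 15 = 91.
Compare {P1, P4, P5}: routing cost 76 + fixed 17 = 93.
All other subsets cost ≥ 89. Minimum total cost: 87.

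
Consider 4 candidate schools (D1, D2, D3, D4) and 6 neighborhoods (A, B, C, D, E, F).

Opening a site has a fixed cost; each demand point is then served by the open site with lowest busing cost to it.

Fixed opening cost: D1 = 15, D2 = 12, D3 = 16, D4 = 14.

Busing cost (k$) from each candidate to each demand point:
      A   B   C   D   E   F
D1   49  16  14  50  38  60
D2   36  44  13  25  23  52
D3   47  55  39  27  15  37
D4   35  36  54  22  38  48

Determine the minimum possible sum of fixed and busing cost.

184

Open {D1, D3, D4}: assign each demand point to its cheapest open site.
  A→D4 35, B→D1 16, C→D1 14, D→D4 22, E→D3 15, F→D3 37
  busing cost 139, fixed 45 → total 184.
Compare {D1, D2, D3}: busing cost 142 + fixed 43 = 185.
Compare {D1, D3}: busing cost 156 + fixed 31 = 187.
Compare {D1, D2}: busing cost 165 + fixed 27 = 192.
All other subsets cost ≥ 185. Minimum total cost: 184.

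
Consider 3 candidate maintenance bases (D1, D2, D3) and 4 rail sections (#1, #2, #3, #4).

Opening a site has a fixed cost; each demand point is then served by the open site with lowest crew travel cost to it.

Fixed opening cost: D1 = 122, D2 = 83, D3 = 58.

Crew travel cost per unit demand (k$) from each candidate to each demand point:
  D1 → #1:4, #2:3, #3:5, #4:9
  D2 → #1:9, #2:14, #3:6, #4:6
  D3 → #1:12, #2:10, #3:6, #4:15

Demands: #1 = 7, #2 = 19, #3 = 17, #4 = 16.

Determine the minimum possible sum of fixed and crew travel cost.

Open {D1}: assign each demand point to its cheapest open site.
  #1→D1 7×4=28, #2→D1 19×3=57, #3→D1 17×5=85, #4→D1 16×9=144
  crew travel cost 314, fixed 122 → total 436.
Compare {D1, D2}: crew travel cost 266 + fixed 205 = 471.
Compare {D1, D3}: crew travel cost 314 + fixed 180 = 494.
Compare {D1, D2, D3}: crew travel cost 266 + fixed 263 = 529.
All other subsets cost ≥ 471. Minimum total cost: 436.

436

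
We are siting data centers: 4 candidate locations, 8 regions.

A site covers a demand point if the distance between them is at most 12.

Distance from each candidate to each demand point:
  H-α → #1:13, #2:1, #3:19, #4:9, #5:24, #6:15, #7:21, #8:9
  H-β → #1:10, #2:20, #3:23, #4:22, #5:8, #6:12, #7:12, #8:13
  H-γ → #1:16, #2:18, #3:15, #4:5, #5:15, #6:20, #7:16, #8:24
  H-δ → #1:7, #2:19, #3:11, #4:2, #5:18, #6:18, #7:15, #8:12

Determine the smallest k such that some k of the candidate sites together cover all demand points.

3

Coverage sets (demand points within 12 of each site):
  H-α: {#2, #4, #8}
  H-β: {#1, #5, #6, #7}
  H-γ: {#4}
  H-δ: {#1, #3, #4, #8}
No 2 sites suffice: every size-2 union leaves at least one demand point uncovered.
But {H-α, H-β, H-δ} covers everything, so the minimum is 3.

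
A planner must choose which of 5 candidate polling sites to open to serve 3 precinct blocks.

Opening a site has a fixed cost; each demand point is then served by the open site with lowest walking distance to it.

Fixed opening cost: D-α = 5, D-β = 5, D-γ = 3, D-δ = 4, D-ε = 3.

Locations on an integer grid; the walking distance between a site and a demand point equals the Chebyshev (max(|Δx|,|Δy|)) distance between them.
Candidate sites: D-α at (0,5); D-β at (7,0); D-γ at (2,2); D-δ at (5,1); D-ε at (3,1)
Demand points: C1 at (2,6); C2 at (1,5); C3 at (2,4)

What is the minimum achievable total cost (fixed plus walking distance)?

10

Open {D-α}: assign each demand point to its cheapest open site.
  C1→D-α 2, C2→D-α 1, C3→D-α 2
  walking distance 5, fixed 5 → total 10.
Compare {D-γ}: walking distance 9 + fixed 3 = 12.
Compare {D-α, D-γ}: walking distance 5 + fixed 8 = 13.
Compare {D-α, D-ε}: walking distance 5 + fixed 8 = 13.
All other subsets cost ≥ 12. Minimum total cost: 10.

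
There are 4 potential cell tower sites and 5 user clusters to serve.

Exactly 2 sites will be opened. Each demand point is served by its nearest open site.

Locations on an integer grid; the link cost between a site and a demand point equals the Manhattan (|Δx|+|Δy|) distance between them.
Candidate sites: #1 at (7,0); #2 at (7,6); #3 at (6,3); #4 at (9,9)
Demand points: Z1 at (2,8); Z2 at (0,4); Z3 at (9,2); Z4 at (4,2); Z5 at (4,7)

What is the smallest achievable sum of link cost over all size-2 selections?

Open {#2, #3}.
  Z1→#2 7, Z2→#3 7, Z3→#3 4, Z4→#3 3, Z5→#2 4  ⇒ total 25.
Compare {#3, #4}: total 28.
Compare {#1, #2}: total 29.
No size-2 selection does better; minimum is 25.

25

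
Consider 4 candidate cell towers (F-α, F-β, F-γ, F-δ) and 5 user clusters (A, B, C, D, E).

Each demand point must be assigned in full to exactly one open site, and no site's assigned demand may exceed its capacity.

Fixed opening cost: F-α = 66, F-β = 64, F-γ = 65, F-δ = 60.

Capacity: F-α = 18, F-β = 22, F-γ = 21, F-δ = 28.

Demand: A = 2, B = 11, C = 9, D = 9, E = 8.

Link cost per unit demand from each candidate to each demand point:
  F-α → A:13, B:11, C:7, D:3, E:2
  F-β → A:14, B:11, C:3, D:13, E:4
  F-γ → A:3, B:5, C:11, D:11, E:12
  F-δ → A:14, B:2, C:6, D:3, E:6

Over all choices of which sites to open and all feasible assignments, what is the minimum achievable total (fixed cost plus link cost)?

260

Open {F-β, F-δ}; cheapest assignment that respects the capacities:
  F-β (cap 22, load 19): A, C, E — cost 2×14 + 9×3 + 8×4 = 87
  F-δ (cap 28, load 20): B, D — cost 11×2 + 9×3 = 49
  Shipping 136, fixed 124 → total 260.
  Any other capacity-feasible assignment to {F-β, F-δ} ships for at least 136.
Compare {F-α, F-δ}: its best feasible assignment gives total 273.
Compare {F-β, F-γ, F-δ}: its best feasible assignment gives total 303.
Every other set of open sites that can feasibly serve all demand totals ≥ 273 even under its best assignment. Minimum: 260.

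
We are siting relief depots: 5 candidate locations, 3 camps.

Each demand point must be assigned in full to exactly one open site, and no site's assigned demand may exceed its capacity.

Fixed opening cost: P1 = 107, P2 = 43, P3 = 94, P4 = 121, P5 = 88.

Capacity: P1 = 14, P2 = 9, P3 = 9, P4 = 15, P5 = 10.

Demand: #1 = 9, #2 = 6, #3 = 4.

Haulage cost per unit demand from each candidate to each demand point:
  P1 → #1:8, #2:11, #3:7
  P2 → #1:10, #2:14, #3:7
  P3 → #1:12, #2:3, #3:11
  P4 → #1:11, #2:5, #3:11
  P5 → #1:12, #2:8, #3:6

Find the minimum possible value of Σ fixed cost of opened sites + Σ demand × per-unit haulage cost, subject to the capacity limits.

Open {P2, P5}; cheapest assignment that respects the capacities:
  P2 (cap 9, load 9): #1 — cost 9×10 = 90
  P5 (cap 10, load 10): #2, #3 — cost 6×8 + 4×6 = 72
  Shipping 162, fixed 131 → total 293.
  Any other capacity-feasible assignment to {P2, P5} ships for at least 162.
Compare {P1, P3}: its best feasible assignment gives total 319.
Compare {P2, P4}: its best feasible assignment gives total 321.
Every other set of open sites that can feasibly serve all demand totals ≥ 319 even under its best assignment. Minimum: 293.

293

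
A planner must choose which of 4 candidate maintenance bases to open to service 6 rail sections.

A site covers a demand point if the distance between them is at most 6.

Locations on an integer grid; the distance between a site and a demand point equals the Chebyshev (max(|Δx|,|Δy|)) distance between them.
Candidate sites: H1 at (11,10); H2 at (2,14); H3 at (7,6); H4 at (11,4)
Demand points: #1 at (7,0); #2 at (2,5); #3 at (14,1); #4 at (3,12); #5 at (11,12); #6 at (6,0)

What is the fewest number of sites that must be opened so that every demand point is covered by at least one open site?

Coverage sets (demand points within 6 of each site):
  H1: {#5}
  H2: {#4}
  H3: {#1, #2, #4, #5, #6}
  H4: {#1, #3, #6}
No single site covers all 6 demand points.
But {H3, H4} covers everything, so the minimum is 2.

2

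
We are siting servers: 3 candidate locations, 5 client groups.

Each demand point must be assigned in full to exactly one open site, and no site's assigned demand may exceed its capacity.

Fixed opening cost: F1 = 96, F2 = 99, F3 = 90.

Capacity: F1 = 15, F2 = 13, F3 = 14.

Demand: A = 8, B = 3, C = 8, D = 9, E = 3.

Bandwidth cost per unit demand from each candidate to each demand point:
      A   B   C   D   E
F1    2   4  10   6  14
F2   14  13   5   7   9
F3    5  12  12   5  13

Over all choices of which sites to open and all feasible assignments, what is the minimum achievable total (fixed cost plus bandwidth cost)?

425

Open {F1, F2, F3}; cheapest assignment that respects the capacities:
  F1 (cap 15, load 11): A, B — cost 8×2 + 3×4 = 28
  F2 (cap 13, load 11): C, E — cost 8×5 + 3×9 = 67
  F3 (cap 14, load 9): D — cost 9×5 = 45
  Shipping 140, fixed 285 → total 425.
  Any other capacity-feasible assignment to {F1, F2, F3} ships for at least 140.
Total demand is 31 and no other set of sites has combined capacity ≥ 31, so {F1, F2, F3} is the only feasible choice of open sites. Minimum: 425.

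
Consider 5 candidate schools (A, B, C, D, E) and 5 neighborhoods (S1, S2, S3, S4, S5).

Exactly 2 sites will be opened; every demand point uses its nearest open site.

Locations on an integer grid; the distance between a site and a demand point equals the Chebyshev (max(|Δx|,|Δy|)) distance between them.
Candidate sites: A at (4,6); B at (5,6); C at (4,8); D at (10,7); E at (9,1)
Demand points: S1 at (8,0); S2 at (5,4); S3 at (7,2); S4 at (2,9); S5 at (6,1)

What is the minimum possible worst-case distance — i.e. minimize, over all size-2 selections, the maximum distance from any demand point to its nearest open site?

3

Open {A, E}.
  Farthest demand point is S4 at distance 3 (to A); all others are ≤ 3.
With {B, E} the worst case is 3.
With {C, E} the worst case is 4.
No size-2 selection achieves below 3.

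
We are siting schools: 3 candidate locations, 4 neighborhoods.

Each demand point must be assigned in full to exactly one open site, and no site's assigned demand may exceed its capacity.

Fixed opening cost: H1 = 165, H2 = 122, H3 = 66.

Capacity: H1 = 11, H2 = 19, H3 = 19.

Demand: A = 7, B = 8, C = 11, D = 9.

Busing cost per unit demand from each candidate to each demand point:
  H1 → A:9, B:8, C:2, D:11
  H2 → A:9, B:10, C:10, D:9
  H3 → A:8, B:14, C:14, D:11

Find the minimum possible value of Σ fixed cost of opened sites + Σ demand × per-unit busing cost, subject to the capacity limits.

Open {H2, H3}; cheapest assignment that respects the capacities:
  H2 (cap 19, load 19): B, C — cost 8×10 + 11×10 = 190
  H3 (cap 19, load 16): A, D — cost 7×8 + 9×11 = 155
  Shipping 345, fixed 188 → total 533.
  Any other capacity-feasible assignment to {H2, H3} ships for at least 345.
Compare {H1, H2, H3}: its best feasible assignment gives total 592.
Every other set of open sites that can feasibly serve all demand totals ≥ 592 even under its best assignment. Minimum: 533.

533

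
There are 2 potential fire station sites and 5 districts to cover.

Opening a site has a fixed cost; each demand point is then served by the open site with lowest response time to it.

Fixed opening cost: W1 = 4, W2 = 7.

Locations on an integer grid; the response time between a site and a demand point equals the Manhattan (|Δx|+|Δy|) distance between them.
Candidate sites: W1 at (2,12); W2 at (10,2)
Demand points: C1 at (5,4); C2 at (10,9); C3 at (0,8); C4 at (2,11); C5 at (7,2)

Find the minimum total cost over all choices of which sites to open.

35

Open {W1, W2}: assign each demand point to its cheapest open site.
  C1→W2 7, C2→W2 7, C3→W1 6, C4→W1 1, C5→W2 3
  response time 24, fixed 11 → total 35.
Compare {W1}: response time 44 + fixed 4 = 48.
Compare {W2}: response time 50 + fixed 7 = 57.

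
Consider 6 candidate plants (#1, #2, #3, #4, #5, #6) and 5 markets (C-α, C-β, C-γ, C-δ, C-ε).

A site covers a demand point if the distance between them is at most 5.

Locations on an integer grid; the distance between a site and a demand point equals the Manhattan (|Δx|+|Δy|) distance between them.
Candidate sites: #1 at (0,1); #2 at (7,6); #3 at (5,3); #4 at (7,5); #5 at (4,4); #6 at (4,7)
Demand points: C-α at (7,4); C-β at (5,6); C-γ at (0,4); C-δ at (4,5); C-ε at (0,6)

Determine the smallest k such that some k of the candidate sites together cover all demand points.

Coverage sets (demand points within 5 of each site):
  #1: {C-γ, C-ε}
  #2: {C-α, C-β, C-δ}
  #3: {C-α, C-β, C-δ}
  #4: {C-α, C-β, C-δ}
  #5: {C-α, C-β, C-γ, C-δ}
  #6: {C-β, C-δ, C-ε}
No single site covers all 5 demand points.
But {#1, #2} covers everything, so the minimum is 2.

2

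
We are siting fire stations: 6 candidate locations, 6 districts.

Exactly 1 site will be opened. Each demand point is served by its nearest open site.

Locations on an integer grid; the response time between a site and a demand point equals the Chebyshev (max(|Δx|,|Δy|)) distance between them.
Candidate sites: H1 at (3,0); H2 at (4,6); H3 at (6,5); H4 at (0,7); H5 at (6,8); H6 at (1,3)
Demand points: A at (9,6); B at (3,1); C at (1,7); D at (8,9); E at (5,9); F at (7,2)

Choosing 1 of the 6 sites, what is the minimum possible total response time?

Open {H3}.
  A→H3 3, B→H3 4, C→H3 5, D→H3 4, E→H3 4, F→H3 3  ⇒ total 23.
Compare {H2}: total 24.
Compare {H5}: total 24.
No size-1 selection does better; minimum is 23.

23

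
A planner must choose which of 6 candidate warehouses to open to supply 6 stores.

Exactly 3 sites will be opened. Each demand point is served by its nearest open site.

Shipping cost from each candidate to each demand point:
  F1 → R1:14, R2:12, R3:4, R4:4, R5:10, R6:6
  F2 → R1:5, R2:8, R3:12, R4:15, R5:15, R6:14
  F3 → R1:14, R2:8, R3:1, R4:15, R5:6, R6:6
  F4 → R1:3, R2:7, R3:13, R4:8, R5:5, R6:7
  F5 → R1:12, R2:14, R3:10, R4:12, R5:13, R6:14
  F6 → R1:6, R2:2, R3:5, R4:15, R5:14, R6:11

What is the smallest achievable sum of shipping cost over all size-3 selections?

24

Open {F1, F4, F6}.
  R1→F4 3, R2→F6 2, R3→F1 4, R4→F1 4, R5→F4 5, R6→F1 6  ⇒ total 24.
Compare {F1, F3, F6}: total 25.
Compare {F3, F4, F6}: total 25.
No size-3 selection does better; minimum is 24.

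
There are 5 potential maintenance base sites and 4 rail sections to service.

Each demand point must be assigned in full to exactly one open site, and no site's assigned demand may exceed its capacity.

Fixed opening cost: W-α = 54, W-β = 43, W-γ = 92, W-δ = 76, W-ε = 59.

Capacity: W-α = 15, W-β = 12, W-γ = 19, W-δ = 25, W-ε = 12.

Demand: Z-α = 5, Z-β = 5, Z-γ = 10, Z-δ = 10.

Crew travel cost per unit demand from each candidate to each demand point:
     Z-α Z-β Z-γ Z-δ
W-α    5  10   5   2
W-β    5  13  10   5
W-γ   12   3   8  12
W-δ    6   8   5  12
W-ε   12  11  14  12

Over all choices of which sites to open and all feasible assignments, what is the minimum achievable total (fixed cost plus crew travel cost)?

265

Open {W-α, W-δ}; cheapest assignment that respects the capacities:
  W-α (cap 15, load 15): Z-α, Z-δ — cost 5×5 + 10×2 = 45
  W-δ (cap 25, load 15): Z-β, Z-γ — cost 5×8 + 10×5 = 90
  Shipping 135, fixed 130 → total 265.
  Any other capacity-feasible assignment to {W-α, W-δ} ships for at least 135.
Compare {W-α, W-γ}: its best feasible assignment gives total 286.
Compare {W-β, W-δ}: its best feasible assignment gives total 289.
Every other set of open sites that can feasibly serve all demand totals ≥ 286 even under its best assignment. Minimum: 265.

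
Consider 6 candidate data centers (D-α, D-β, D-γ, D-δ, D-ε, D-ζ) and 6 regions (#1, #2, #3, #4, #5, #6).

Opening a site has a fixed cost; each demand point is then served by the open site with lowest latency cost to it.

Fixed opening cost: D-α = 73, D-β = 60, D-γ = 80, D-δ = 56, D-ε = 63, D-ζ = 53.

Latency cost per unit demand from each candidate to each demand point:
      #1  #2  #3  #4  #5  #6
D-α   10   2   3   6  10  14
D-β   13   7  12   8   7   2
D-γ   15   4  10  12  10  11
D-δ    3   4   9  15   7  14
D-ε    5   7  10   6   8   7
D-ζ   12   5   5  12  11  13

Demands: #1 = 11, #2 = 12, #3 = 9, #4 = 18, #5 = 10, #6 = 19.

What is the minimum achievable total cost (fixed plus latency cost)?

489

Open {D-α, D-β, D-δ}: assign each demand point to its cheapest open site.
  #1→D-δ 11×3=33, #2→D-α 12×2=24, #3→D-α 9×3=27, #4→D-α 18×6=108, #5→D-β 10×7=70, #6→D-β 19×2=38
  latency cost 300, fixed 189 → total 489.
Compare {D-α, D-β}: latency cost 377 + fixed 133 = 510.
Compare {D-α, D-β, D-ε}: latency cost 322 + fixed 196 = 518.
Compare {D-β, D-δ}: latency cost 414 + fixed 116 = 530.
All other subsets cost ≥ 510. Minimum total cost: 489.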